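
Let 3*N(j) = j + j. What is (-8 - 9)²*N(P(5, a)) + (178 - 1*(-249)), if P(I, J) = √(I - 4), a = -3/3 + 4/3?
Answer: 1859/3 ≈ 619.67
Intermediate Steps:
a = ⅓ (a = -3*⅓ + 4*(⅓) = -1 + 4/3 = ⅓ ≈ 0.33333)
P(I, J) = √(-4 + I)
N(j) = 2*j/3 (N(j) = (j + j)/3 = (2*j)/3 = 2*j/3)
(-8 - 9)²*N(P(5, a)) + (178 - 1*(-249)) = (-8 - 9)²*(2*√(-4 + 5)/3) + (178 - 1*(-249)) = (-17)²*(2*√1/3) + (178 + 249) = 289*((⅔)*1) + 427 = 289*(⅔) + 427 = 578/3 + 427 = 1859/3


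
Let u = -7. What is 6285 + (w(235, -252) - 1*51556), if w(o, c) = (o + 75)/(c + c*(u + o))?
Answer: -1306249589/28854 ≈ -45271.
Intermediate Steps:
w(o, c) = (75 + o)/(c + c*(-7 + o)) (w(o, c) = (o + 75)/(c + c*(-7 + o)) = (75 + o)/(c + c*(-7 + o)))
6285 + (w(235, -252) - 1*51556) = 6285 + ((75 + 235)/((-252)*(-6 + 235)) - 1*51556) = 6285 + (-1/252*310/229 - 51556) = 6285 + (-1/252*1/229*310 - 51556) = 6285 + (-155/28854 - 51556) = 6285 - 1487596979/28854 = -1306249589/28854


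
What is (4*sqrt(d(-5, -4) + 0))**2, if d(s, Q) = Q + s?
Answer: -144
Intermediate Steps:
(4*sqrt(d(-5, -4) + 0))**2 = (4*sqrt((-4 - 5) + 0))**2 = (4*sqrt(-9 + 0))**2 = (4*sqrt(-9))**2 = (4*(3*I))**2 = (12*I)**2 = -144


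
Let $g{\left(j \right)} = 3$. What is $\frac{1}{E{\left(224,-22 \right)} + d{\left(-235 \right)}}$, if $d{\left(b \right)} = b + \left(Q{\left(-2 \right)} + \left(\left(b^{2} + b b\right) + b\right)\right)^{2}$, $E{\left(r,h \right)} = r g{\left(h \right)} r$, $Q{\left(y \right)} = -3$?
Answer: $\frac{1}{12146835237} \approx 8.2326 \cdot 10^{-11}$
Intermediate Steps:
$E{\left(r,h \right)} = 3 r^{2}$ ($E{\left(r,h \right)} = r 3 r = 3 r r = 3 r^{2}$)
$d{\left(b \right)} = b + \left(-3 + b + 2 b^{2}\right)^{2}$ ($d{\left(b \right)} = b + \left(-3 + \left(\left(b^{2} + b b\right) + b\right)\right)^{2} = b + \left(-3 + \left(\left(b^{2} + b^{2}\right) + b\right)\right)^{2} = b + \left(-3 + \left(2 b^{2} + b\right)\right)^{2} = b + \left(-3 + \left(b + 2 b^{2}\right)\right)^{2} = b + \left(-3 + b + 2 b^{2}\right)^{2}$)
$\frac{1}{E{\left(224,-22 \right)} + d{\left(-235 \right)}} = \frac{1}{3 \cdot 224^{2} - \left(235 - \left(-3 - 235 + 2 \left(-235\right)^{2}\right)^{2}\right)} = \frac{1}{3 \cdot 50176 - \left(235 - \left(-3 - 235 + 2 \cdot 55225\right)^{2}\right)} = \frac{1}{150528 - \left(235 - \left(-3 - 235 + 110450\right)^{2}\right)} = \frac{1}{150528 - \left(235 - 110212^{2}\right)} = \frac{1}{150528 + \left(-235 + 12146684944\right)} = \frac{1}{150528 + 12146684709} = \frac{1}{12146835237}$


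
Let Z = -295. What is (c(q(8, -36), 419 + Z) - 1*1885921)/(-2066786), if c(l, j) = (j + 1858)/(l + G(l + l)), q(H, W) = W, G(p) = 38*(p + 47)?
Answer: 464880022/509462749 ≈ 0.91249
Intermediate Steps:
G(p) = 1786 + 38*p (G(p) = 38*(47 + p) = 1786 + 38*p)
c(l, j) = (1858 + j)/(1786 + 77*l) (c(l, j) = (j + 1858)/(l + (1786 + 38*(l + l))) = (1858 + j)/(l + (1786 + 38*(2*l))) = (1858 + j)/(l + (1786 + 76*l)) = (1858 + j)/(1786 + 77*l))
(c(q(8, -36), 419 + Z) - 1*1885921)/(-2066786) = ((1858 + (419 - 295))/(1786 + 77*(-36)) - 1*1885921)/(-2066786) = ((1858 + 124)/(1786 - 2772) - 1885921)*(-1/2066786) = (1982/(-986) - 1885921)*(-1/2066786) = (-1/986*1982 - 1885921)*(-1/2066786) = (-991/493 - 1885921)*(-1/2066786) = -929760044/493*(-1/2066786) = 464880022/509462749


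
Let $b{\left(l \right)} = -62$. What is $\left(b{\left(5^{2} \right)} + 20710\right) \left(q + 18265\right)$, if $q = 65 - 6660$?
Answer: $240962160$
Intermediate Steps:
$q = -6595$ ($q = 65 - 6660 = -6595$)
$\left(b{\left(5^{2} \right)} + 20710\right) \left(q + 18265\right) = \left(-62 + 20710\right) \left(-6595 + 18265\right) = 20648 \cdot 11670 = 240962160$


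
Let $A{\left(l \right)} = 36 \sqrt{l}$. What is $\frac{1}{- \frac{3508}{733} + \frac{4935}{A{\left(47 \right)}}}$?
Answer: $\frac{370276416}{29162340959} + \frac{225661380 \sqrt{47}}{29162340959} \approx 0.065747$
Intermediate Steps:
$\frac{1}{- \frac{3508}{733} + \frac{4935}{A{\left(47 \right)}}} = \frac{1}{- \frac{3508}{733} + \frac{4935}{36 \sqrt{47}}} = \frac{1}{\left(-3508\right) \frac{1}{733} + 4935 \frac{\sqrt{47}}{1692}} = \frac{1}{- \frac{3508}{733} + \frac{35 \sqrt{47}}{12}}$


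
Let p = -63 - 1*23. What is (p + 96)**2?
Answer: 100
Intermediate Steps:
p = -86 (p = -63 - 23 = -86)
(p + 96)**2 = (-86 + 96)**2 = 10**2 = 100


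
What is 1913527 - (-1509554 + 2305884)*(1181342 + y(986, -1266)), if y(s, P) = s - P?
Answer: -942529496493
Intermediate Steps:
1913527 - (-1509554 + 2305884)*(1181342 + y(986, -1266)) = 1913527 - (-1509554 + 2305884)*(1181342 + (986 - 1*(-1266))) = 1913527 - 796330*(1181342 + (986 + 1266)) = 1913527 - 796330*(1181342 + 2252) = 1913527 - 796330*1183594 = 1913527 - 1*942531410020 = 1913527 - 942531410020 = -942529496493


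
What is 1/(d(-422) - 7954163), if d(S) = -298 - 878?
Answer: -1/7955339 ≈ -1.2570e-7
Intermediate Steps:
d(S) = -1176
1/(d(-422) - 7954163) = 1/(-1176 - 7954163) = 1/(-7955339) = -1/7955339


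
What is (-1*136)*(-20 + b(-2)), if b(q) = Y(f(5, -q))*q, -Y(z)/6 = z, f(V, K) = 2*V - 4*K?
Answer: -544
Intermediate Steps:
f(V, K) = -4*K + 2*V
Y(z) = -6*z
b(q) = q*(-60 - 24*q) (b(q) = (-6*(-(-4)*q + 2*5))*q = (-6*(4*q + 10))*q = (-6*(10 + 4*q))*q = (-60 - 24*q)*q = q*(-60 - 24*q))
(-1*136)*(-20 + b(-2)) = (-1*136)*(-20 + 12*(-2)*(-5 - 2*(-2))) = -136*(-20 + 12*(-2)*(-5 + 4)) = -136*(-20 + 12*(-2)*(-1)) = -136*(-20 + 24) = -136*4 = -544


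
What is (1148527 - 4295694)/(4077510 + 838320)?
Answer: -3147167/4915830 ≈ -0.64021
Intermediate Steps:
(1148527 - 4295694)/(4077510 + 838320) = -3147167/4915830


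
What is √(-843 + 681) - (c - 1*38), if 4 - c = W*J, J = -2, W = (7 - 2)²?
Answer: -16 + 9*I*√2 ≈ -16.0 + 12.728*I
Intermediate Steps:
W = 25 (W = 5² = 25)
c = 54 (c = 4 - 25*(-2) = 4 - 1*(-50) = 4 + 50 = 54)
√(-843 + 681) - (c - 1*38) = √(-843 + 681) - (54 - 1*38) = √(-162) - (54 - 38) = 9*I*√2 - 1*16 = 9*I*√2 - 16 = -16 + 9*I*√2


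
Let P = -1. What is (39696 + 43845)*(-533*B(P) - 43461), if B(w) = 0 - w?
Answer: -3675302754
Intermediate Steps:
B(w) = -w
(39696 + 43845)*(-533*B(P) - 43461) = (39696 + 43845)*(-(-533)*(-1) - 43461) = 83541*(-533*1 - 43461) = 83541*(-533 - 43461) = 83541*(-43994) = -3675302754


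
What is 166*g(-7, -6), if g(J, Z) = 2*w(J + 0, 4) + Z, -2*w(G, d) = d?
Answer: -1660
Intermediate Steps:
w(G, d) = -d/2
g(J, Z) = -4 + Z (g(J, Z) = 2*(-1/2*4) + Z = 2*(-2) + Z = -4 + Z)
166*g(-7, -6) = 166*(-4 - 6) = 166*(-10) = -1660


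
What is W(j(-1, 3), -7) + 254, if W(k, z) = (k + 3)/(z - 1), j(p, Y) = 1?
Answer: 507/2 ≈ 253.50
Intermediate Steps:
W(k, z) = (3 + k)/(-1 + z)
W(j(-1, 3), -7) + 254 = (3 + 1)/(-1 - 7) + 254 = 4/(-8) + 254 = -⅛*4 + 254 = -½ + 254 = 507/2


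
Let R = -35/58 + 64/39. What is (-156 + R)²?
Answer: 122867775625/5116644 ≈ 24013.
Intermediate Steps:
R = 2347/2262 (R = -35*1/58 + 64*(1/39) = -35/58 + 64/39 = 2347/2262 ≈ 1.0376)
(-156 + R)² = (-156 + 2347/2262)² = (-350525/2262)² = 122867775625/5116644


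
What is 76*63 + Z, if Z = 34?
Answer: 4822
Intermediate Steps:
76*63 + Z = 76*63 + 34 = 4788 + 34 = 4822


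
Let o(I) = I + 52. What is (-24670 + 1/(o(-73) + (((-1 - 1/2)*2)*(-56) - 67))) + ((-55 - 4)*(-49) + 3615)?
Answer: -1453119/80 ≈ -18164.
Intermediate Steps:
o(I) = 52 + I
(-24670 + 1/(o(-73) + (((-1 - 1/2)*2)*(-56) - 67))) + ((-55 - 4)*(-49) + 3615) = (-24670 + 1/((52 - 73) + (((-1 - 1/2)*2)*(-56) - 67))) + ((-55 - 4)*(-49) + 3615) = (-24670 + 1/(-21 + (((-1 - 1*½)*2)*(-56) - 67))) + (-59*(-49) + 3615) = (-24670 + 1/(-21 + (((-1 - ½)*2)*(-56) - 67))) + (2891 + 3615) = (-24670 + 1/(-21 + (-3/2*2*(-56) - 67))) + 6506 = (-24670 + 1/(-21 + (-3*(-56) - 67))) + 6506 = (-24670 + 1/(-21 + (168 - 67))) + 6506 = (-24670 + 1/(-21 + 101)) + 6506 = (-24670 + 1/80) + 6506 = -1973599/80 + 6506 = -1453119/80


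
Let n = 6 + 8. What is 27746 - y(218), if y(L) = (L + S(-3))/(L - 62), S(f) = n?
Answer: 1082036/39 ≈ 27745.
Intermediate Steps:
n = 14
S(f) = 14
y(L) = (14 + L)/(-62 + L) (y(L) = (L + 14)/(L - 62) = (14 + L)/(-62 + L))
27746 - y(218) = 27746 - (14 + 218)/(-62 + 218) = 27746 - 232/156 = 27746 - 1*58/39 = 27746 - 58/39 = 1082036/39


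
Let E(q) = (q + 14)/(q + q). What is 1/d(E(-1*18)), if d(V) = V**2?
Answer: 81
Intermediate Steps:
E(q) = (14 + q)/(2*q) (E(q) = (14 + q)/((2*q)) = (14 + q)*(1/(2*q)) = (14 + q)/(2*q))
1/d(E(-1*18)) = 1/(((14 - 1*18)/(2*((-1*18))))**2) = 1/(((1/2)*(14 - 18)/(-18))**2) = 1/(((1/2)*(-1/18)*(-4))**2) = 1/((1/9)**2) = 1/(1/81) = 81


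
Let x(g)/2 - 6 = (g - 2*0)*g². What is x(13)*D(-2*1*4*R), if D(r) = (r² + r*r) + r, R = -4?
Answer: 9164480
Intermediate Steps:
D(r) = r + 2*r² (D(r) = (r² + r²) + r = 2*r² + r = r + 2*r²)
x(g) = 12 + 2*g³ (x(g) = 12 + 2*((g - 2*0)*g²) = 12 + 2*((g + 0)*g²) = 12 + 2*(g*g²) = 12 + 2*g³)
x(13)*D(-2*1*4*R) = (12 + 2*13³)*((-2*1*4*(-4))*(1 + 2*(-2*1*4*(-4)))) = (12 + 2*2197)*((-8*(-4))*(1 + 2*(-8*(-4)))) = (12 + 4394)*((-2*(-16))*(1 + 2*(-2*(-16)))) = 4406*(32*(1 + 2*32)) = 4406*(32*(1 + 64)) = 4406*(32*65) = 4406*2080 = 9164480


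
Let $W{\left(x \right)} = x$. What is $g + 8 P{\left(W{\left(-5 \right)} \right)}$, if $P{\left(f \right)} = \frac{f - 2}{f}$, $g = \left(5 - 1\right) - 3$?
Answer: $\frac{61}{5} \approx 12.2$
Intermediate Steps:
$g = 1$ ($g = 4 - 3 = 1$)
$P{\left(f \right)} = \frac{-2 + f}{f}$
$g + 8 P{\left(W{\left(-5 \right)} \right)} = 1 + 8 \frac{-2 - 5}{-5} = 1 + 8 \left(\left(- \frac{1}{5}\right) \left(-7\right)\right) = 1 + 8 \cdot \frac{7}{5} = 1 + \frac{56}{5} = \frac{61}{5}$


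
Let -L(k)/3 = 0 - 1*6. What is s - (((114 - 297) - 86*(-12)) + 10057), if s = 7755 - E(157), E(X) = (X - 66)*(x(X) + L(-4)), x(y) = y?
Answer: -19076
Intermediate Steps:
L(k) = 18 (L(k) = -3*(0 - 1*6) = -3*(0 - 6) = -3*(-6) = 18)
E(X) = (-66 + X)*(18 + X) (E(X) = (X - 66)*(X + 18) = (-66 + X)*(18 + X))
s = -8170 (s = 7755 - (-1188 + 157² - 48*157) = 7755 - (-1188 + 24649 - 7536) = 7755 - 1*15925 = 7755 - 15925 = -8170)
s - (((114 - 297) - 86*(-12)) + 10057) = -8170 - (((114 - 297) - 86*(-12)) + 10057) = -8170 - ((-183 + 1032) + 10057) = -8170 - (849 + 10057) = -8170 - 1*10906 = -8170 - 10906 = -19076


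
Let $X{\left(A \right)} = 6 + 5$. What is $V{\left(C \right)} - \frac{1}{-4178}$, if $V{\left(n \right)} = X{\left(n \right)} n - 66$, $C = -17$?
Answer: $- \frac{1057033}{4178} \approx -253.0$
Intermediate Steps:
$X{\left(A \right)} = 11$
$V{\left(n \right)} = -66 + 11 n$ ($V{\left(n \right)} = 11 n - 66 = -66 + 11 n$)
$V{\left(C \right)} - \frac{1}{-4178} = \left(-66 + 11 \left(-17\right)\right) - \frac{1}{-4178} = \left(-66 - 187\right) - - \frac{1}{4178} = -253 + \frac{1}{4178} = - \frac{1057033}{4178}$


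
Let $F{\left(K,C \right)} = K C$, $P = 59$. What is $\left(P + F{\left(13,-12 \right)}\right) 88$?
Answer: $-8536$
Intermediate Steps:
$F{\left(K,C \right)} = C K$
$\left(P + F{\left(13,-12 \right)}\right) 88 = \left(59 - 156\right) 88 = \left(-97\right) 88 = -8536$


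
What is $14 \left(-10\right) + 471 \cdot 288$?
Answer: $135508$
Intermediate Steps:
$14 \left(-10\right) + 471 \cdot 288 = -140 + 135648 = 135508$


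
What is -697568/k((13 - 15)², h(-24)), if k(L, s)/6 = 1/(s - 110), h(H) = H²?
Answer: -162533344/3 ≈ -5.4178e+7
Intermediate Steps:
k(L, s) = 6/(-110 + s) (k(L, s) = 6/(s - 110) = 6/(-110 + s))
-697568/k((13 - 15)², h(-24)) = -697568/(6/(-110 + (-24)²)) = -697568/(6/(-110 + 576)) = -697568/(6/466) = -697568/(6*(1/466)) = -697568/3/233 = -697568*233/3 = -162533344/3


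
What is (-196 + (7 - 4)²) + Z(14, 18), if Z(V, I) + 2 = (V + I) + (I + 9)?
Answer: -130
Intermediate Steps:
Z(V, I) = 7 + V + 2*I (Z(V, I) = -2 + ((V + I) + (I + 9)) = -2 + ((I + V) + (9 + I)) = -2 + (9 + V + 2*I) = 7 + V + 2*I)
(-196 + (7 - 4)²) + Z(14, 18) = (-196 + (7 - 4)²) + (7 + 14 + 2*18) = (-196 + 3²) + (7 + 14 + 36) = (-196 + 9) + 57 = -187 + 57 = -130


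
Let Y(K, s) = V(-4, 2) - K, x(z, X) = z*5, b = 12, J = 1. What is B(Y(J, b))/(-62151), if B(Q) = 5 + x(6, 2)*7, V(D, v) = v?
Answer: -215/62151 ≈ -0.0034593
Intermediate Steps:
x(z, X) = 5*z
Y(K, s) = 2 - K
B(Q) = 215 (B(Q) = 5 + (5*6)*7 = 5 + 30*7 = 5 + 210 = 215)
B(Y(J, b))/(-62151) = 215/(-62151) = 215*(-1/62151) = -215/62151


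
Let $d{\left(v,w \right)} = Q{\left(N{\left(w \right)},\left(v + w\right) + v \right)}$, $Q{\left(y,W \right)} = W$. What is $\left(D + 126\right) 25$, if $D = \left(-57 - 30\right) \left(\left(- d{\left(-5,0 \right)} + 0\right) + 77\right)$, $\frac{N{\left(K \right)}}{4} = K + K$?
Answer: $-186075$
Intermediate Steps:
$N{\left(K \right)} = 8 K$ ($N{\left(K \right)} = 4 \left(K + K\right) = 4 \cdot 2 K = 8 K$)
$d{\left(v,w \right)} = w + 2 v$ ($d{\left(v,w \right)} = \left(v + w\right) + v = w + 2 v$)
$D = -7569$ ($D = \left(-57 - 30\right) \left(\left(- (0 + 2 \left(-5\right)) + 0\right) + 77\right) = - 87 \left(\left(- (0 - 10) + 0\right) + 77\right) = - 87 \left(\left(\left(-1\right) \left(-10\right) + 0\right) + 77\right) = - 87 \left(\left(10 + 0\right) + 77\right) = - 87 \left(10 + 77\right) = \left(-87\right) 87 = -7569$)
$\left(D + 126\right) 25 = \left(-7569 + 126\right) 25 = \left(-7443\right) 25 = -186075$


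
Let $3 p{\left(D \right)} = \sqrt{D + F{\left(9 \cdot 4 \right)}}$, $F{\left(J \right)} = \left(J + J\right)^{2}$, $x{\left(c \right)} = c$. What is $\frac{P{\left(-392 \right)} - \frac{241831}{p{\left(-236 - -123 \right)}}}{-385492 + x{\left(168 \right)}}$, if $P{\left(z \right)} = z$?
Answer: $\frac{98}{96331} + \frac{725493 \sqrt{5071}}{1953978004} \approx 0.027457$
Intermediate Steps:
$F{\left(J \right)} = 4 J^{2}$ ($F{\left(J \right)} = \left(2 J\right)^{2} = 4 J^{2}$)
$p{\left(D \right)} = \frac{\sqrt{5184 + D}}{3}$ ($p{\left(D \right)} = \frac{\sqrt{D + 4 \left(9 \cdot 4\right)^{2}}}{3} = \frac{\sqrt{D + 4 \cdot 36^{2}}}{3} = \frac{\sqrt{D + 4 \cdot 1296}}{3} = \frac{\sqrt{D + 5184}}{3} = \frac{\sqrt{5184 + D}}{3}$)
$\frac{P{\left(-392 \right)} - \frac{241831}{p{\left(-236 - -123 \right)}}}{-385492 + x{\left(168 \right)}} = \frac{-392 - \frac{241831}{\frac{1}{3} \sqrt{5184 - 113}}}{-385492 + 168} = \frac{-392 - \frac{241831}{\frac{1}{3} \sqrt{5184 + \left(-236 + 123\right)}}}{-385324} = \left(-392 - \frac{241831}{\frac{1}{3} \sqrt{5184 - 113}}\right) \left(- \frac{1}{385324}\right) = \left(-392 - \frac{241831}{\frac{1}{3} \sqrt{5071}}\right) \left(- \frac{1}{385324}\right) = \left(-392 - 241831 \frac{3 \sqrt{5071}}{5071}\right) \left(- \frac{1}{385324}\right) = \left(-392 - \frac{725493 \sqrt{5071}}{5071}\right) \left(- \frac{1}{385324}\right) = \frac{98}{96331} + \frac{725493 \sqrt{5071}}{1953978004}$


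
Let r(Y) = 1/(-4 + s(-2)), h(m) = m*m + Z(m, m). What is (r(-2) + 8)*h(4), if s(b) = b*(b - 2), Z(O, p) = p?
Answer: 165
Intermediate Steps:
s(b) = b*(-2 + b)
h(m) = m + m**2 (h(m) = m*m + m = m**2 + m = m + m**2)
r(Y) = 1/4 (r(Y) = 1/(-4 - 2*(-2 - 2)) = 1/(-4 - 2*(-4)) = 1/(-4 + 8) = 1/4)
(r(-2) + 8)*h(4) = (1/4 + 8)*(4*(1 + 4)) = 33*(4*5)/4 = (33/4)*20 = 165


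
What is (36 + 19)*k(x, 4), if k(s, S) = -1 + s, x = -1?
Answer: -110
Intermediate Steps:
(36 + 19)*k(x, 4) = (36 + 19)*(-1 - 1) = 55*(-2) = -110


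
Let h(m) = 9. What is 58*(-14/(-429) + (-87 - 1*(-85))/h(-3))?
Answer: -14152/1287 ≈ -10.996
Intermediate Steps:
58*(-14/(-429) + (-87 - 1*(-85))/h(-3)) = 58*(-14/(-429) + (-87 - 1*(-85))/9) = 58*(-14*(-1/429) + (-87 + 85)*(1/9)) = 58*(14/429 - 2*1/9) = 58*(14/429 - 2/9) = 58*(-244/1287) = -14152/1287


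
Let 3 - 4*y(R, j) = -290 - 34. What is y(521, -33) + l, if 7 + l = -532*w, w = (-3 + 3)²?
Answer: 299/4 ≈ 74.750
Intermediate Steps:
y(R, j) = 327/4 (y(R, j) = ¾ - (-290 - 34)/4 = ¾ - ¼*(-324) = ¾ + 81 = 327/4)
w = 0 (w = 0² = 0)
l = -7 (l = -7 - 532*0 = -7 + 0 = -7)
y(521, -33) + l = 327/4 - 7 = 299/4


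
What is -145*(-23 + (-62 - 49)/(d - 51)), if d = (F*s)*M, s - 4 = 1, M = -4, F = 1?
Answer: 220690/71 ≈ 3108.3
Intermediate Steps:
s = 5 (s = 4 + 1 = 5)
d = -20 (d = (1*5)*(-4) = 5*(-4) = -20)
-145*(-23 + (-62 - 49)/(d - 51)) = -145*(-23 + (-62 - 49)/(-20 - 51)) = -145*(-23 - 111/(-71)) = -145*(-23 - 111*(-1/71)) = -145*(-23 + 111/71) = -145*(-1522/71) = 220690/71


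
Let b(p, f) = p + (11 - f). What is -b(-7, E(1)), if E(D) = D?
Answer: -3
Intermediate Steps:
b(p, f) = 11 + p - f
-b(-7, E(1)) = -(11 - 7 - 1*1) = -(11 - 7 - 1) = -1*3 = -3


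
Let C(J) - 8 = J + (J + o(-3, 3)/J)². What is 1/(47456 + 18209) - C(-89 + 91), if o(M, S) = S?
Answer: -5844181/262660 ≈ -22.250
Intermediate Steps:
C(J) = 8 + J + (J + 3/J)² (C(J) = 8 + (J + (J + 3/J)²) = 8 + J + (J + 3/J)²)
1/(47456 + 18209) - C(-89 + 91) = 1/(47456 + 18209) - (8 + (-89 + 91) + (3 + (-89 + 91)²)²/(-89 + 91)²) = 1/65665 - (8 + 2 + (3 + 2²)²/2²) = 1/65665 - (8 + 2 + (3 + 4)²/4) = 1/65665 - (8 + 2 + (¼)*7²) = 1/65665 - (8 + 2 + (¼)*49) = 1/65665 - (8 + 2 + 49/4) = 1/65665 - 1*89/4 = 1/65665 - 89/4 = -5844181/262660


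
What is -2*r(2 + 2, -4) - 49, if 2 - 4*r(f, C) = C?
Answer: -52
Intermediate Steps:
r(f, C) = 1/2 - C/4
-2*r(2 + 2, -4) - 49 = -2*(1/2 - 1/4*(-4)) - 49 = -2*(1/2 + 1) - 49 = -2*3/2 - 49 = -3 - 49 = -52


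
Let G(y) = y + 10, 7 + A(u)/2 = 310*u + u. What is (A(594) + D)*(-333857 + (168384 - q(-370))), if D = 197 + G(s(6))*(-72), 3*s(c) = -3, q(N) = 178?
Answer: -61125715953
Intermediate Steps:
A(u) = -14 + 622*u (A(u) = -14 + 2*(310*u + u) = -14 + 2*(311*u) = -14 + 622*u)
s(c) = -1 (s(c) = (⅓)*(-3) = -1)
G(y) = 10 + y
D = -451 (D = 197 + (10 - 1)*(-72) = 197 + 9*(-72) = 197 - 648 = -451)
(A(594) + D)*(-333857 + (168384 - q(-370))) = ((-14 + 622*594) - 451)*(-333857 + (168384 - 1*178)) = ((-14 + 369468) - 451)*(-333857 + (168384 - 178)) = (369454 - 451)*(-333857 + 168206) = 369003*(-165651) = -61125715953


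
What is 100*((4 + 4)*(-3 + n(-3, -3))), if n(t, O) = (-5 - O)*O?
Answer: 2400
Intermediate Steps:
n(t, O) = O*(-5 - O)
100*((4 + 4)*(-3 + n(-3, -3))) = 100*((4 + 4)*(-3 - 1*(-3)*(5 - 3))) = 100*(8*(-3 - 1*(-3)*2)) = 100*(8*(-3 + 6)) = 100*(8*3) = 100*24 = 2400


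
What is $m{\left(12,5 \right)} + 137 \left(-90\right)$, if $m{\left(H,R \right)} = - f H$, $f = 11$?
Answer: $-12462$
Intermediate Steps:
$m{\left(H,R \right)} = - 11 H$
$m{\left(12,5 \right)} + 137 \left(-90\right) = \left(-11\right) 12 + 137 \left(-90\right) = -132 - 12330 = -12462$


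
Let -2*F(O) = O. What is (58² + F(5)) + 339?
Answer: 7401/2 ≈ 3700.5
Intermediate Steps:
F(O) = -O/2
(58² + F(5)) + 339 = (58² - ½*5) + 339 = (3364 - 5/2) + 339 = 6723/2 + 339 = 7401/2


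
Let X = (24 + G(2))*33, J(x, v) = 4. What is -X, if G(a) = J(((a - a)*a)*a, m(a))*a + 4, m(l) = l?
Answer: -1188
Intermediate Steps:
G(a) = 4 + 4*a (G(a) = 4*a + 4 = 4 + 4*a)
X = 1188 (X = (24 + (4 + 4*2))*33 = (24 + (4 + 8))*33 = (24 + 12)*33 = 36*33 = 1188)
-X = -1*1188 = -1188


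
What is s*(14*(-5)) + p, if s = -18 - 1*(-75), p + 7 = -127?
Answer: -4124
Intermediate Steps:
p = -134 (p = -7 - 127 = -134)
s = 57 (s = -18 + 75 = 57)
s*(14*(-5)) + p = 57*(14*(-5)) - 134 = 57*(-70) - 134 = -3990 - 134 = -4124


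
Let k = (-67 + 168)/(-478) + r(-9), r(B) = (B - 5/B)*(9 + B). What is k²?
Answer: 10201/228484 ≈ 0.044646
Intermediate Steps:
r(B) = (9 + B)*(B - 5/B)
k = -101/478 (k = (-67 + 168)/(-478) + (-5 + (-9)² - 45/(-9) + 9*(-9)) = 101*(-1/478) + (-5 + 81 - 45*(-⅑) - 81) = -101/478 + (-5 + 81 + 5 - 81) = -101/478 + 0 = -101/478 ≈ -0.21130)
k² = (-101/478)² = 10201/228484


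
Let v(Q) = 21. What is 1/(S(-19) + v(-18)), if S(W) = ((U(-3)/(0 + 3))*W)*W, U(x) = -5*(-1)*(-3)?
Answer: -1/1784 ≈ -0.00056054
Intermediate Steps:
U(x) = -15 (U(x) = 5*(-3) = -15)
S(W) = -5*W² (S(W) = ((-15/(0 + 3))*W)*W = ((-15/3)*W)*W = ((-15*⅓)*W)*W = (-5*W)*W = -5*W²)
1/(S(-19) + v(-18)) = 1/(-5*(-19)² + 21) = 1/(-5*361 + 21) = 1/(-1805 + 21) = 1/(-1784) = -1/1784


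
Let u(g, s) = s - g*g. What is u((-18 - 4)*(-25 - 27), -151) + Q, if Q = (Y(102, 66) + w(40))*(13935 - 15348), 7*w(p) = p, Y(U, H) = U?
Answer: -10227611/7 ≈ -1.4611e+6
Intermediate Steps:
w(p) = p/7
u(g, s) = s - g²
Q = -1065402/7 (Q = (102 + (⅐)*40)*(13935 - 15348) = (102 + 40/7)*(-1413) = (754/7)*(-1413) = -1065402/7 ≈ -1.5220e+5)
u((-18 - 4)*(-25 - 27), -151) + Q = (-151 - ((-18 - 4)*(-25 - 27))²) - 1065402/7 = (-151 - (-22*(-52))²) - 1065402/7 = (-151 - 1*1144²) - 1065402/7 = (-151 - 1*1308736) - 1065402/7 = (-151 - 1308736) - 1065402/7 = -1308887 - 1065402/7 = -10227611/7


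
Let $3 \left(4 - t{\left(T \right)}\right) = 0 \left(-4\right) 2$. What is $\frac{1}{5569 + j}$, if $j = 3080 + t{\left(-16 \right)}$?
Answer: $\frac{1}{8653} \approx 0.00011557$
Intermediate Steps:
$t{\left(T \right)} = 4$ ($t{\left(T \right)} = 4 - \frac{0 \left(-4\right) 2}{3} = 4 - \frac{0 \cdot 2}{3} = 4 - 0 = 4 + 0 = 4$)
$j = 3084$ ($j = 3080 + 4 = 3084$)
$\frac{1}{5569 + j} = \frac{1}{5569 + 3084} = \frac{1}{8653}$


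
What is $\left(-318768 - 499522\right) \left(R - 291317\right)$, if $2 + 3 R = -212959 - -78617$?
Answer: $\frac{825077715550}{3} \approx 2.7503 \cdot 10^{11}$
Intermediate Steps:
$R = - \frac{134344}{3}$ ($R = - \frac{2}{3} + \frac{-212959 - -78617}{3} = - \frac{2}{3} + \frac{-212959 + 78617}{3} = - \frac{2}{3} + \frac{1}{3} \left(-134342\right) = - \frac{2}{3} - \frac{134342}{3} = - \frac{134344}{3} \approx -44781.0$)
$\left(-318768 - 499522\right) \left(R - 291317\right) = \left(-318768 - 499522\right) \left(- \frac{134344}{3} - 291317\right) = \left(-818290\right) \left(- \frac{1008295}{3}\right) = \frac{825077715550}{3}$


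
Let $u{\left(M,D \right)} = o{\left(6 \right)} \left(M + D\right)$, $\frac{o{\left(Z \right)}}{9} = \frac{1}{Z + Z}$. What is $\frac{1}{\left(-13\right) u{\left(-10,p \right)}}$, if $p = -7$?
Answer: $\frac{4}{663} \approx 0.0060332$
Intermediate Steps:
$o{\left(Z \right)} = \frac{9}{2 Z}$ ($o{\left(Z \right)} = \frac{9}{Z + Z} = \frac{9}{2 Z}$)
$u{\left(M,D \right)} = \frac{3 D}{4} + \frac{3 M}{4}$ ($u{\left(M,D \right)} = \frac{9}{2 \cdot 6} \left(M + D\right) = \frac{9}{2} \cdot \frac{1}{6} \left(D + M\right) = \frac{3 \left(D + M\right)}{4} = \frac{3 D}{4} + \frac{3 M}{4}$)
$\frac{1}{\left(-13\right) u{\left(-10,p \right)}} = \frac{1}{\left(-13\right) \left(\frac{3}{4} \left(-7\right) + \frac{3}{4} \left(-10\right)\right)} = \frac{1}{\left(-13\right) \left(- \frac{21}{4} - \frac{15}{2}\right)} = \frac{1}{\left(-13\right) \left(- \frac{51}{4}\right)} = \frac{1}{\frac{663}{4}} = \frac{4}{663}$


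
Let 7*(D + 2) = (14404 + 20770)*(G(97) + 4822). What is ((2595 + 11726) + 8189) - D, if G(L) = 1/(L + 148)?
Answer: -41515638954/1715 ≈ -2.4207e+7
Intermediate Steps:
G(L) = 1/(148 + L)
D = 41554243604/1715 (D = -2 + ((14404 + 20770)*(1/(148 + 97) + 4822))/7 = -2 + (35174*(1/245 + 4822))/7 = -2 + (35174*(1181391/245))/7 = -2 + (⅐)*(41554247034/245) = -2 + 41554247034/1715 = 41554243604/1715 ≈ 2.4230e+7)
((2595 + 11726) + 8189) - D = ((2595 + 11726) + 8189) - 1*41554243604/1715 = (14321 + 8189) - 41554243604/1715 = 22510 - 41554243604/1715 = -41515638954/1715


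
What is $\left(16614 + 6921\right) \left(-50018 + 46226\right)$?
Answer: $-89244720$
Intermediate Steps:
$\left(16614 + 6921\right) \left(-50018 + 46226\right) = 23535 \left(-3792\right) = -89244720$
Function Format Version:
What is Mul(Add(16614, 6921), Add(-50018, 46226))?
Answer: -89244720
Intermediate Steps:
Mul(Add(16614, 6921), Add(-50018, 46226)) = Mul(23535, -3792) = -89244720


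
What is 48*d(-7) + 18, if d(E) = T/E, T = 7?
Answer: -30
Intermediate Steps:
d(E) = 7/E
48*d(-7) + 18 = 48*(7/(-7)) + 18 = 48*(7*(-⅐)) + 18 = 48*(-1) + 18 = -48 + 18 = -30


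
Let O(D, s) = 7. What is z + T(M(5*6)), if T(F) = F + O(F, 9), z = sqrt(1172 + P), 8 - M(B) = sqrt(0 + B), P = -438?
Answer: 15 + sqrt(734) - sqrt(30) ≈ 36.615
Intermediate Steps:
M(B) = 8 - sqrt(B) (M(B) = 8 - sqrt(0 + B) = 8 - sqrt(B))
z = sqrt(734) (z = sqrt(1172 - 438) = sqrt(734) ≈ 27.092)
T(F) = 7 + F (T(F) = F + 7 = 7 + F)
z + T(M(5*6)) = sqrt(734) + (7 + (8 - sqrt(5*6))) = sqrt(734) + (7 + (8 - sqrt(30))) = sqrt(734) + (15 - sqrt(30)) = 15 + sqrt(734) - sqrt(30)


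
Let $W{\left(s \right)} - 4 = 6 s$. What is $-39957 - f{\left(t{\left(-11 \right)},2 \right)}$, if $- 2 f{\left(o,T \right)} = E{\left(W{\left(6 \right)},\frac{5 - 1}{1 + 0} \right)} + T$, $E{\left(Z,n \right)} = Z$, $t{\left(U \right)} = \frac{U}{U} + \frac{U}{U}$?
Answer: $-39936$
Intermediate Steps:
$t{\left(U \right)} = 2$ ($t{\left(U \right)} = 1 + 1 = 2$)
$W{\left(s \right)} = 4 + 6 s$
$f{\left(o,T \right)} = -20 - \frac{T}{2}$ ($f{\left(o,T \right)} = - \frac{\left(4 + 6 \cdot 6\right) + T}{2} = - \frac{\left(4 + 36\right) + T}{2} = - \frac{40 + T}{2} = -20 - \frac{T}{2}$)
$-39957 - f{\left(t{\left(-11 \right)},2 \right)} = -39957 - \left(-20 - 1\right) = -39957 - -21 = -39957 + 21 = -39936$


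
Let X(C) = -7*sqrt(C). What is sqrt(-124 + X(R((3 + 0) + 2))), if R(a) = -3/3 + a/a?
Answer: 2*I*sqrt(31) ≈ 11.136*I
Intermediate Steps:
R(a) = 0 (R(a) = -3*1/3 + 1 = -1 + 1 = 0)
sqrt(-124 + X(R((3 + 0) + 2))) = sqrt(-124 - 7*sqrt(0)) = sqrt(-124 - 7*0) = sqrt(-124 + 0) = sqrt(-124) = 2*I*sqrt(31)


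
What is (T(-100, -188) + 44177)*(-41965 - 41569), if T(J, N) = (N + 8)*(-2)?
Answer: -3720353758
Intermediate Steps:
T(J, N) = -16 - 2*N (T(J, N) = (8 + N)*(-2) = -16 - 2*N)
(T(-100, -188) + 44177)*(-41965 - 41569) = ((-16 - 2*(-188)) + 44177)*(-41965 - 41569) = ((-16 + 376) + 44177)*(-83534) = (360 + 44177)*(-83534) = 44537*(-83534) = -3720353758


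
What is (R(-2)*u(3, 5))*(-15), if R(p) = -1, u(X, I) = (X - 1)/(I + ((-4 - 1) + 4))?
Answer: 15/2 ≈ 7.5000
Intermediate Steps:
u(X, I) = (-1 + X)/(-1 + I) (u(X, I) = (-1 + X)/(I + (-5 + 4)) = (-1 + X)/(I - 1) = (-1 + X)/(-1 + I))
(R(-2)*u(3, 5))*(-15) = -(-1 + 3)/(-1 + 5)*(-15) = -2/4*(-15) = -1*½*(-15) = -½*(-15) = 15/2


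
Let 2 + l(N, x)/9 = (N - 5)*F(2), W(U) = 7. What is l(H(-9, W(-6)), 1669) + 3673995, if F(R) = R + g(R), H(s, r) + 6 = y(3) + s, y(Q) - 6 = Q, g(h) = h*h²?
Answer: 3672987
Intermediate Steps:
g(h) = h³
y(Q) = 6 + Q
H(s, r) = 3 + s (H(s, r) = -6 + ((6 + 3) + s) = -6 + (9 + s) = 3 + s)
F(R) = R + R³
l(N, x) = -468 + 90*N (l(N, x) = -18 + 9*((N - 5)*(2 + 2³)) = -18 + 9*((-5 + N)*(2 + 8)) = -18 + 9*((-5 + N)*10) = -18 + 9*(-50 + 10*N) = -18 + (-450 + 90*N) = -468 + 90*N)
l(H(-9, W(-6)), 1669) + 3673995 = (-468 + 90*(3 - 9)) + 3673995 = (-468 + 90*(-6)) + 3673995 = (-468 - 540) + 3673995 = -1008 + 3673995 = 3672987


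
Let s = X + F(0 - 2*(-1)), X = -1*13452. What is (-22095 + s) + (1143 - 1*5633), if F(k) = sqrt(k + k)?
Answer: -40035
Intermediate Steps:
X = -13452
F(k) = sqrt(2)*sqrt(k) (F(k) = sqrt(2*k) = sqrt(2)*sqrt(k))
s = -13450 (s = -13452 + sqrt(2)*sqrt(0 - 2*(-1)) = -13452 + sqrt(2)*sqrt(0 + 2) = -13452 + sqrt(2)*sqrt(2) = -13452 + 2 = -13450)
(-22095 + s) + (1143 - 1*5633) = (-22095 - 13450) + (1143 - 1*5633) = -35545 + (1143 - 5633) = -35545 - 4490 = -40035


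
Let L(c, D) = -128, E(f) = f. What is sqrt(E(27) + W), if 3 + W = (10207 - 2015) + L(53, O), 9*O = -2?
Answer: 2*sqrt(2022) ≈ 89.933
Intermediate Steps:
O = -2/9 (O = (1/9)*(-2) = -2/9 ≈ -0.22222)
W = 8061 (W = -3 + ((10207 - 2015) - 128) = -3 + (8192 - 128) = -3 + 8064 = 8061)
sqrt(E(27) + W) = sqrt(27 + 8061) = sqrt(8088) = 2*sqrt(2022)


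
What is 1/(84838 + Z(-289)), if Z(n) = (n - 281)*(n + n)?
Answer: 1/414298 ≈ 2.4137e-6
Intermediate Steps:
Z(n) = 2*n*(-281 + n) (Z(n) = (-281 + n)*(2*n) = 2*n*(-281 + n))
1/(84838 + Z(-289)) = 1/(84838 + 2*(-289)*(-281 - 289)) = 1/(84838 + 2*(-289)*(-570)) = 1/(84838 + 329460) = 1/414298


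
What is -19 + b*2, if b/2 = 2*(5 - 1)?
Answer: 13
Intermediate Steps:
b = 16 (b = 2*(2*(5 - 1)) = 2*(2*4) = 2*8 = 16)
-19 + b*2 = -19 + 16*2 = -19 + 32 = 13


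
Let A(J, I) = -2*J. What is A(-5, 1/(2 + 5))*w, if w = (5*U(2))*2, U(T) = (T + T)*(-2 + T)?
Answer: 0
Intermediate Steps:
U(T) = 2*T*(-2 + T) (U(T) = (2*T)*(-2 + T) = 2*T*(-2 + T))
w = 0 (w = (5*(2*2*(-2 + 2)))*2 = (5*(2*2*0))*2 = (5*0)*2 = 0*2 = 0)
A(-5, 1/(2 + 5))*w = -2*(-5)*0 = 10*0 = 0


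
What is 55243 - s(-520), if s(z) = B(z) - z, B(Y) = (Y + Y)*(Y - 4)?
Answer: -490237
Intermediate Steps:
B(Y) = 2*Y*(-4 + Y) (B(Y) = (2*Y)*(-4 + Y) = 2*Y*(-4 + Y))
s(z) = -z + 2*z*(-4 + z) (s(z) = 2*z*(-4 + z) - z = -z + 2*z*(-4 + z))
55243 - s(-520) = 55243 - (-520)*(-9 + 2*(-520)) = 55243 - (-520)*(-9 - 1040) = 55243 - (-520)*(-1049) = 55243 - 1*545480 = 55243 - 545480 = -490237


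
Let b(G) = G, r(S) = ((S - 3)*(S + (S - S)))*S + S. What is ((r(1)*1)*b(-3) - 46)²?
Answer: 1849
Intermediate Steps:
r(S) = S + S²*(-3 + S) (r(S) = ((-3 + S)*(S + 0))*S + S = ((-3 + S)*S)*S + S = (S*(-3 + S))*S + S = S²*(-3 + S) + S = S + S²*(-3 + S))
((r(1)*1)*b(-3) - 46)² = (((1*(1 + 1² - 3*1))*1)*(-3) - 46)² = (((1*(1 + 1 - 3))*1)*(-3) - 46)² = (((1*(-1))*1)*(-3) - 46)² = (-1*1*(-3) - 46)² = (-1*(-3) - 46)² = (3 - 46)² = (-43)² = 1849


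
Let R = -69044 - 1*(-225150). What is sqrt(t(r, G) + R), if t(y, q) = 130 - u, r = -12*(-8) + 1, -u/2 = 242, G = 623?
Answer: 4*sqrt(9795) ≈ 395.88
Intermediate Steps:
u = -484 (u = -2*242 = -484)
r = 97 (r = 96 + 1 = 97)
t(y, q) = 614 (t(y, q) = 130 - 1*(-484) = 130 + 484 = 614)
R = 156106 (R = -69044 + 225150 = 156106)
sqrt(t(r, G) + R) = sqrt(614 + 156106) = sqrt(156720) = 4*sqrt(9795)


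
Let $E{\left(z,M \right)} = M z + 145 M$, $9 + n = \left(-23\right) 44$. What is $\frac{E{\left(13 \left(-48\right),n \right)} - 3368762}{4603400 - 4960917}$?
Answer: $\frac{2879703}{357517} \approx 8.0547$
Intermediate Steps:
$n = -1021$ ($n = -9 - 1012 = -1021$)
$E{\left(z,M \right)} = 145 M + M z$
$\frac{E{\left(13 \left(-48\right),n \right)} - 3368762}{4603400 - 4960917} = \frac{- 1021 \left(145 + 13 \left(-48\right)\right) - 3368762}{4603400 - 4960917} = \frac{- 1021 \left(145 - 624\right) - 3368762}{-357517} = \left(\left(-1021\right) \left(-479\right) - 3368762\right) \left(- \frac{1}{357517}\right) = \left(489059 - 3368762\right) \left(- \frac{1}{357517}\right) = \left(-2879703\right) \left(- \frac{1}{357517}\right) = \frac{2879703}{357517}$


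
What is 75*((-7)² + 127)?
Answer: 13200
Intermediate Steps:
75*((-7)² + 127) = 75*(49 + 127) = 75*176 = 13200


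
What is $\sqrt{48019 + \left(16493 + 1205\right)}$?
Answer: $\sqrt{65717} \approx 256.35$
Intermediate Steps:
$\sqrt{48019 + \left(16493 + 1205\right)} = \sqrt{48019 + 17698} = \sqrt{65717}$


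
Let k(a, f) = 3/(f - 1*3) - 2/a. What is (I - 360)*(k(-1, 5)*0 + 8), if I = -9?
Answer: -2952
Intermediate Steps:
k(a, f) = -2/a + 3/(-3 + f) (k(a, f) = 3/(f - 3) - 2/a = 3/(-3 + f) - 2/a = -2/a + 3/(-3 + f))
(I - 360)*(k(-1, 5)*0 + 8) = (-9 - 360)*(((6 - 2*5 + 3*(-1))/((-1)*(-3 + 5)))*0 + 8) = -369*(-1*(6 - 10 - 3)/2*0 + 8) = -369*(-1*1/2*(-7)*0 + 8) = -369*((7/2)*0 + 8) = -369*(0 + 8) = -369*8 = -2952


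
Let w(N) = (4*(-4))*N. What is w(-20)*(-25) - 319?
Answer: -8319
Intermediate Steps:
w(N) = -16*N
w(-20)*(-25) - 319 = -16*(-20)*(-25) - 319 = 320*(-25) - 319 = -8000 - 319 = -8319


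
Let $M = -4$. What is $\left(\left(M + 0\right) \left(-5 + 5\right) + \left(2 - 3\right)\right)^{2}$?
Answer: $1$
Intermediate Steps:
$\left(\left(M + 0\right) \left(-5 + 5\right) + \left(2 - 3\right)\right)^{2} = \left(\left(-4 + 0\right) \left(-5 + 5\right) + \left(2 - 3\right)\right)^{2} = \left(\left(-4\right) 0 - 1\right)^{2} = \left(0 - 1\right)^{2} = \left(-1\right)^{2} = 1$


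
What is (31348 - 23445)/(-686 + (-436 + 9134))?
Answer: 7903/8012 ≈ 0.98639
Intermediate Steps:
(31348 - 23445)/(-686 + (-436 + 9134)) = 7903/(-686 + 8698) = 7903/8012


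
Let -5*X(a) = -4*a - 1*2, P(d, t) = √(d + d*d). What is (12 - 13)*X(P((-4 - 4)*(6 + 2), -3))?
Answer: -⅖ - 96*√7/5 ≈ -51.198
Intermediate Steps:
P(d, t) = √(d + d²)
X(a) = ⅖ + 4*a/5 (X(a) = -(-4*a - 1*2)/5 = -(-4*a - 2)/5 = -(-2 - 4*a)/5 = ⅖ + 4*a/5)
(12 - 13)*X(P((-4 - 4)*(6 + 2), -3)) = (12 - 13)*(⅖ + 4*√(((-4 - 4)*(6 + 2))*(1 + (-4 - 4)*(6 + 2)))/5) = -(⅖ + 4*√((-8*8)*(1 - 8*8))/5) = -(⅖ + 4*√(-64*(1 - 64))/5) = -(⅖ + 4*√(-64*(-63))/5) = -(⅖ + 4*√4032/5) = -(⅖ + 4*(24*√7)/5) = -(⅖ + 96*√7/5) = -⅖ - 96*√7/5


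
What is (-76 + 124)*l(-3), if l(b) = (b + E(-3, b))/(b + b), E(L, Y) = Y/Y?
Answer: 16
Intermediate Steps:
E(L, Y) = 1
l(b) = (1 + b)/(2*b) (l(b) = (b + 1)/(b + b) = (1 + b)/((2*b)) = (1 + b)*(1/(2*b)) = (1 + b)/(2*b))
(-76 + 124)*l(-3) = (-76 + 124)*((1/2)*(1 - 3)/(-3)) = 48*((1/2)*(-1/3)*(-2)) = 48*(1/3) = 16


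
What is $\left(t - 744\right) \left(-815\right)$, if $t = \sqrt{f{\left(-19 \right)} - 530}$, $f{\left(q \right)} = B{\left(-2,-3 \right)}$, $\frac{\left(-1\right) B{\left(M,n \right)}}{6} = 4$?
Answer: $606360 - 815 i \sqrt{554} \approx 6.0636 \cdot 10^{5} - 19183.0 i$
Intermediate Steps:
$B{\left(M,n \right)} = -24$ ($B{\left(M,n \right)} = \left(-6\right) 4 = -24$)
$f{\left(q \right)} = -24$
$t = i \sqrt{554}$ ($t = \sqrt{-24 - 530} = \sqrt{-554} = i \sqrt{554} \approx 23.537 i$)
$\left(t - 744\right) \left(-815\right) = \left(i \sqrt{554} - 744\right) \left(-815\right) = \left(-744 + i \sqrt{554}\right) \left(-815\right) = 606360 - 815 i \sqrt{554}$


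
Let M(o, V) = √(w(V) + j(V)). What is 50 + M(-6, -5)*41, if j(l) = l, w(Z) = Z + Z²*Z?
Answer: 50 + 123*I*√15 ≈ 50.0 + 476.38*I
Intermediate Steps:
w(Z) = Z + Z³
M(o, V) = √(V³ + 2*V) (M(o, V) = √((V + V³) + V) = √(V³ + 2*V))
50 + M(-6, -5)*41 = 50 + √(-5*(2 + (-5)²))*41 = 50 + √(-5*(2 + 25))*41 = 50 + √(-5*27)*41 = 50 + √(-135)*41 = 50 + (3*I*√15)*41 = 50 + 123*I*√15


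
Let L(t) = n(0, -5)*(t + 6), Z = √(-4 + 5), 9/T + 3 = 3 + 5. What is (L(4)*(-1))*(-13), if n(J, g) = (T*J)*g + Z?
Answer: 130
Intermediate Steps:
T = 9/5 (T = 9/(-3 + (3 + 5)) = 9/(-3 + 8) = 9/5 ≈ 1.8000)
Z = 1 (Z = √1 = 1)
n(J, g) = 1 + 9*J*g/5 (n(J, g) = (9*J/5)*g + 1 = 9*J*g/5 + 1 = 1 + 9*J*g/5)
L(t) = 6 + t (L(t) = (1 + (9/5)*0*(-5))*(t + 6) = (1 + 0)*(6 + t) = 1*(6 + t) = 6 + t)
(L(4)*(-1))*(-13) = ((6 + 4)*(-1))*(-13) = (10*(-1))*(-13) = -10*(-13) = 130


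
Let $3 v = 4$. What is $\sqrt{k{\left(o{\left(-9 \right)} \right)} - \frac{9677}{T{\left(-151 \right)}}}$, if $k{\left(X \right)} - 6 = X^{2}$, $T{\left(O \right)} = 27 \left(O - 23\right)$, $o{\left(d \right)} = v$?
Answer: $\frac{\sqrt{2680586}}{522} \approx 3.1365$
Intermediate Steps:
$v = \frac{4}{3}$ ($v = \frac{1}{3} \cdot 4 = \frac{4}{3} \approx 1.3333$)
$o{\left(d \right)} = \frac{4}{3}$
$T{\left(O \right)} = -621 + 27 O$ ($T{\left(O \right)} = 27 \left(-23 + O\right) = -621 + 27 O$)
$k{\left(X \right)} = 6 + X^{2}$
$\sqrt{k{\left(o{\left(-9 \right)} \right)} - \frac{9677}{T{\left(-151 \right)}}} = \sqrt{\left(6 + \left(\frac{4}{3}\right)^{2}\right) - \frac{9677}{-621 + 27 \left(-151\right)}} = \sqrt{\left(6 + \frac{16}{9}\right) - \frac{9677}{-621 - 4077}} = \sqrt{\frac{70}{9} - \frac{9677}{-4698}} = \sqrt{\frac{70}{9} - - \frac{9677}{4698}} = \sqrt{\frac{70}{9} + \frac{9677}{4698}} = \sqrt{\frac{46217}{4698}} = \frac{\sqrt{2680586}}{522}$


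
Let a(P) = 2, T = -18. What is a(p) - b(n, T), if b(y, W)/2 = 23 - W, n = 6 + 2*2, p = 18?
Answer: -80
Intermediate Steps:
n = 10 (n = 6 + 4 = 10)
b(y, W) = 46 - 2*W (b(y, W) = 2*(23 - W) = 46 - 2*W)
a(p) - b(n, T) = 2 - (46 - 2*(-18)) = 2 - (46 + 36) = 2 - 1*82 = 2 - 82 = -80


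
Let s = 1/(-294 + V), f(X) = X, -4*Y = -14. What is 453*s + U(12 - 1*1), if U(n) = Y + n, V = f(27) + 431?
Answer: 2831/164 ≈ 17.262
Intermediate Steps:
Y = 7/2 (Y = -¼*(-14) = 7/2 ≈ 3.5000)
V = 458 (V = 27 + 431 = 458)
U(n) = 7/2 + n
s = 1/164 (s = 1/(-294 + 458) = 1/164 ≈ 0.0060976)
453*s + U(12 - 1*1) = 453*(1/164) + (7/2 + (12 - 1*1)) = 453/164 + (7/2 + (12 - 1)) = 453/164 + (7/2 + 11) = 453/164 + 29/2 = 2831/164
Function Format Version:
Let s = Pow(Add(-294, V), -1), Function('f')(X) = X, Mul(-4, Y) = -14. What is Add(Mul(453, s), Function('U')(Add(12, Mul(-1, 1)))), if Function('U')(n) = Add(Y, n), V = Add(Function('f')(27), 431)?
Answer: Rational(2831, 164) ≈ 17.262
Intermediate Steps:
Y = Rational(7, 2) (Y = Mul(Rational(-1, 4), -14) = Rational(7, 2) ≈ 3.5000)
V = 458 (V = Add(27, 431) = 458)
Function('U')(n) = Add(Rational(7, 2), n)
s = Rational(1, 164) (s = Pow(Add(-294, 458), -1) = Pow(164, -1) = Rational(1, 164) ≈ 0.0060976)
Add(Mul(453, s), Function('U')(Add(12, Mul(-1, 1)))) = Add(Mul(453, Rational(1, 164)), Add(Rational(7, 2), Add(12, Mul(-1, 1)))) = Add(Rational(453, 164), Add(Rational(7, 2), Add(12, -1))) = Add(Rational(453, 164), Add(Rational(7, 2), 11)) = Add(Rational(453, 164), Rational(29, 2)) = Rational(2831, 164)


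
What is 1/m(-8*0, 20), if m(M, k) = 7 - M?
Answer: ⅐ ≈ 0.14286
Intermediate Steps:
1/m(-8*0, 20) = 1/(7 - (-8)*0) = 1/(7 - 1*0) = 1/(7 + 0) = 1/7 = ⅐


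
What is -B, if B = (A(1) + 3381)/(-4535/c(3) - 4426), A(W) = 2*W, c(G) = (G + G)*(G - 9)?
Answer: 121788/154801 ≈ 0.78674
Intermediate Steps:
c(G) = 2*G*(-9 + G) (c(G) = (2*G)*(-9 + G) = 2*G*(-9 + G))
B = -121788/154801 (B = (2*1 + 3381)/(-4535*1/(6*(-9 + 3)) - 4426) = (2 + 3381)/(-4535/(2*3*(-6)) - 4426) = 3383/(-4535/(-36) - 4426) = 3383/(-4535*(-1/36) - 4426) = 3383/(4535/36 - 4426) = 3383/(-154801/36) = 3383*(-36/154801) = -121788/154801 ≈ -0.78674)
-B = -1*(-121788/154801) = 121788/154801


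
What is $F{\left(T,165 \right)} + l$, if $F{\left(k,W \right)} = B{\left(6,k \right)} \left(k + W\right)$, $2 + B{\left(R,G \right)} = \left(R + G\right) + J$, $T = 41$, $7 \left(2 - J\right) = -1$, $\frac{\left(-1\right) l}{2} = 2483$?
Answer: $\frac{33218}{7} \approx 4745.4$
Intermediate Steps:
$l = -4966$ ($l = \left(-2\right) 2483 = -4966$)
$J = \frac{15}{7}$ ($J = 2 - - \frac{1}{7} = 2 + \frac{1}{7} = \frac{15}{7} \approx 2.1429$)
$B{\left(R,G \right)} = \frac{1}{7} + G + R$ ($B{\left(R,G \right)} = -2 + \left(\left(R + G\right) + \frac{15}{7}\right) = -2 + \left(\left(G + R\right) + \frac{15}{7}\right) = -2 + \left(\frac{15}{7} + G + R\right) = \frac{1}{7} + G + R$)
$F{\left(k,W \right)} = \left(\frac{43}{7} + k\right) \left(W + k\right)$ ($F{\left(k,W \right)} = \left(\frac{1}{7} + k + 6\right) \left(k + W\right) = \left(\frac{43}{7} + k\right) \left(W + k\right)$)
$F{\left(T,165 \right)} + l = \frac{\left(43 + 7 \cdot 41\right) \left(165 + 41\right)}{7} - 4966 = \frac{1}{7} \left(43 + 287\right) 206 - 4966 = \frac{1}{7} \cdot 330 \cdot 206 - 4966 = \frac{67980}{7} - 4966 = \frac{33218}{7}$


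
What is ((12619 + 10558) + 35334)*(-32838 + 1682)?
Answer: -1822968716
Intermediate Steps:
((12619 + 10558) + 35334)*(-32838 + 1682) = (23177 + 35334)*(-31156) = 58511*(-31156) = -1822968716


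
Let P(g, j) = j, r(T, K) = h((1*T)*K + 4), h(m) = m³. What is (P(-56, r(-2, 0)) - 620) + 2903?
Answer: 2347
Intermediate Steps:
r(T, K) = (4 + K*T)³ (r(T, K) = ((1*T)*K + 4)³ = (T*K + 4)³ = (K*T + 4)³ = (4 + K*T)³)
(P(-56, r(-2, 0)) - 620) + 2903 = ((4 + 0*(-2))³ - 620) + 2903 = ((4 + 0)³ - 620) + 2903 = (4³ - 620) + 2903 = (64 - 620) + 2903 = -556 + 2903 = 2347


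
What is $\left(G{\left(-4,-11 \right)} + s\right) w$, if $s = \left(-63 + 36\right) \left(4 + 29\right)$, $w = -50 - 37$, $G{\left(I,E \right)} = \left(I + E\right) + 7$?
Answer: $78213$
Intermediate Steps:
$G{\left(I,E \right)} = 7 + E + I$ ($G{\left(I,E \right)} = \left(E + I\right) + 7 = 7 + E + I$)
$w = -87$
$s = -891$ ($s = \left(-27\right) 33 = -891$)
$\left(G{\left(-4,-11 \right)} + s\right) w = \left(\left(7 - 11 - 4\right) - 891\right) \left(-87\right) = \left(-8 - 891\right) \left(-87\right) = \left(-899\right) \left(-87\right) = 78213$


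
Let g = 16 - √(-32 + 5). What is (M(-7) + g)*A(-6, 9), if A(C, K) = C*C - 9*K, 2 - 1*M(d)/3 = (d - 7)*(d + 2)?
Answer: 8460 + 135*I*√3 ≈ 8460.0 + 233.83*I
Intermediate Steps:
M(d) = 6 - 3*(-7 + d)*(2 + d) (M(d) = 6 - 3*(d - 7)*(d + 2) = 6 - 3*(-7 + d)*(2 + d))
A(C, K) = C² - 9*K
g = 16 - 3*I*√3 (g = 16 - √(-27) = 16 - 3*I*√3 ≈ 16.0 - 5.1962*I)
(M(-7) + g)*A(-6, 9) = ((48 - 3*(-7)² + 15*(-7)) + (16 - 3*I*√3))*((-6)² - 9*9) = ((48 - 3*49 - 105) + (16 - 3*I*√3))*(36 - 81) = ((48 - 147 - 105) + (16 - 3*I*√3))*(-45) = (-204 + (16 - 3*I*√3))*(-45) = (-188 - 3*I*√3)*(-45) = 8460 + 135*I*√3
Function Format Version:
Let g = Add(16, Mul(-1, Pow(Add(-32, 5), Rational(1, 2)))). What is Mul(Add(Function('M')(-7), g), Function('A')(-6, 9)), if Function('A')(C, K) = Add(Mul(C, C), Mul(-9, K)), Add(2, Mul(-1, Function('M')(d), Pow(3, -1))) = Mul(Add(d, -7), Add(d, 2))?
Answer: Add(8460, Mul(135, I, Pow(3, Rational(1, 2)))) ≈ Add(8460.0, Mul(233.83, I))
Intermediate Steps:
Function('M')(d) = Add(6, Mul(-3, Add(-7, d), Add(2, d))) (Function('M')(d) = Add(6, Mul(-3, Mul(Add(d, -7), Add(d, 2)))) = Add(6, Mul(-3, Mul(Add(-7, d), Add(2, d)))) = Add(6, Mul(-3, Add(-7, d), Add(2, d))))
Function('A')(C, K) = Add(Pow(C, 2), Mul(-9, K))
g = Add(16, Mul(-3, I, Pow(3, Rational(1, 2)))) (g = Add(16, Mul(-1, Pow(-27, Rational(1, 2)))) = Add(16, Mul(-1, Mul(3, I, Pow(3, Rational(1, 2))))) = Add(16, Mul(-3, I, Pow(3, Rational(1, 2)))) ≈ Add(16.000, Mul(-5.1962, I)))
Mul(Add(Function('M')(-7), g), Function('A')(-6, 9)) = Mul(Add(Add(48, Mul(-3, Pow(-7, 2)), Mul(15, -7)), Add(16, Mul(-3, I, Pow(3, Rational(1, 2))))), Add(Pow(-6, 2), Mul(-9, 9))) = Mul(Add(Add(48, Mul(-3, 49), -105), Add(16, Mul(-3, I, Pow(3, Rational(1, 2))))), Add(36, -81)) = Mul(Add(Add(48, -147, -105), Add(16, Mul(-3, I, Pow(3, Rational(1, 2))))), -45) = Mul(Add(-204, Add(16, Mul(-3, I, Pow(3, Rational(1, 2))))), -45) = Mul(Add(-188, Mul(-3, I, Pow(3, Rational(1, 2)))), -45) = Add(8460, Mul(135, I, Pow(3, Rational(1, 2))))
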